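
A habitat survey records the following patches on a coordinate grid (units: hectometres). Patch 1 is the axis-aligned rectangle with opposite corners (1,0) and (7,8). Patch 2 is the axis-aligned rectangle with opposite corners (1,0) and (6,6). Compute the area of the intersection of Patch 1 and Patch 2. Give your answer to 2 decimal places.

30.00

|Patch 1∩Patch 2|: x∈[1,6], y∈[0,6] → 5·6 = 30.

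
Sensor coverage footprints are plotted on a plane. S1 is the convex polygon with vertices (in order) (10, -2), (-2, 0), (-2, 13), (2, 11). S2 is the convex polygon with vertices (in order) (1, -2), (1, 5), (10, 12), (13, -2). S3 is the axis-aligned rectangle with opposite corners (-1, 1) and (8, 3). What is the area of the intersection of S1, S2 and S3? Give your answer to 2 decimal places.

13.06

The intersection is the polygon with vertices (1,3), (6.923,3), (8,1.25), (8,1), (1,1).
By the shoelace formula its area is 13.06.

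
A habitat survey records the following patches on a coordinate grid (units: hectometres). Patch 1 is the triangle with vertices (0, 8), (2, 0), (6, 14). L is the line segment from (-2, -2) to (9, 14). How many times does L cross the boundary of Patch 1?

2

The segment meets the boundary at (3.867,6.533), (1.3,2.8).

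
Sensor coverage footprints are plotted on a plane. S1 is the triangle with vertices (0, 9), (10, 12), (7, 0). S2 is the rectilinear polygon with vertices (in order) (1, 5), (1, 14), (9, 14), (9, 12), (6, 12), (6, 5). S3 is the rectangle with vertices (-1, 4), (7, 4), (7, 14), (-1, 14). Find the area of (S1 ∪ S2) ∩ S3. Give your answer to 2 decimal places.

|S1 ∪ S2| = 84.1151.
|(S1 ∪ S2) ∩ S3| = 57.24.

57.24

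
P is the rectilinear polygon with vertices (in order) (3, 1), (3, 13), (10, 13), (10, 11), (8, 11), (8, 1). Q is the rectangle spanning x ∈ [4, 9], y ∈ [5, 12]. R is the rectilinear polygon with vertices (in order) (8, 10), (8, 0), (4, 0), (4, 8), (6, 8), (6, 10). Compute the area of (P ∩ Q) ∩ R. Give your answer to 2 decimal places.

The region (P ∩ Q) ∩ R is the polygon with vertices (8,5), (4,5), (4,8), (6,8), (6,10), (8,10).
By the shoelace formula its area is 16.00.

16.00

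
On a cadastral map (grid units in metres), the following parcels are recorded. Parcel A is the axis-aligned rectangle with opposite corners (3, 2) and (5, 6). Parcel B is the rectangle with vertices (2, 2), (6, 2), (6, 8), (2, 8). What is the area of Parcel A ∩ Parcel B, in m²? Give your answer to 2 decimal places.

|Parcel A∩Parcel B|: x∈[3,5], y∈[2,6] → 2·4 = 8.

8.00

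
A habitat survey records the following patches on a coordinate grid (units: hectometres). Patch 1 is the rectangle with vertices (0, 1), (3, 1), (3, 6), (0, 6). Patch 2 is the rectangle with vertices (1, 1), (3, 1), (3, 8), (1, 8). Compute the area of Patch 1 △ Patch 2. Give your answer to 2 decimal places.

|Patch 1∩Patch 2|: x∈[1,3], y∈[1,6] → 2·5 = 10.
|Patch 1 △ Patch 2| = |Patch 1| + |Patch 2| − 2·|Patch 1∩Patch 2| = 15 + 14 − 20 = 9.00.

9.00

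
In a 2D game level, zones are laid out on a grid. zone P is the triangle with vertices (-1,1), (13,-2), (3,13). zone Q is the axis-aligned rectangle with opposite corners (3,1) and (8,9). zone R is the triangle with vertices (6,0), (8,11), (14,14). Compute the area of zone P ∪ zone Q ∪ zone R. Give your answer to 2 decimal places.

By inclusion–exclusion:
Individual areas: |zone P| = 90, |zone Q| = 40, |zone R| = 30.
|zone P∩zone Q| = 35.9167.
|zone P∩zone R| = 5.9547.
|zone Q∩zone R| = 6.9416.
|zone P∩zone Q∩zone R| = 5.1445.
|zone P ∪ zone Q ∪ zone R| = 160 − 48.8129 + 5.1445 = 116.33.

116.33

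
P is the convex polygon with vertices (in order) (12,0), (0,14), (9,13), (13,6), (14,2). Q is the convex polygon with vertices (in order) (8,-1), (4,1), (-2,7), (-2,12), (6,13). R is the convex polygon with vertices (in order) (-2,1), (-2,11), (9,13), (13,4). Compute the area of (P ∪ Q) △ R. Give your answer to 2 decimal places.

55.29

|P ∪ Q| = 148.4788.
|(P ∪ Q) ∩ R| = 110.8425.
|(P ∪ Q) △ R| = 148.4788 + 128.5 − 221.6849 = 55.29.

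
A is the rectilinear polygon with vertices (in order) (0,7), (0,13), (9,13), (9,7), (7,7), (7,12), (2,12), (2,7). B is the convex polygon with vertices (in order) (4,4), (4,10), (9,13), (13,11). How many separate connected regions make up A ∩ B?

1

A ∩ B is a single connected region.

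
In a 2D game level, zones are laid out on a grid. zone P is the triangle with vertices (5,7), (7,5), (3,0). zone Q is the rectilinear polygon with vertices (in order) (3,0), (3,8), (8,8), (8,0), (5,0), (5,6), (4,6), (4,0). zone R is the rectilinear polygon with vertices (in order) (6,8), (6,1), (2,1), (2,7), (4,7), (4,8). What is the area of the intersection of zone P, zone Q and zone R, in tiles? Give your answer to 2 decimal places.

4.39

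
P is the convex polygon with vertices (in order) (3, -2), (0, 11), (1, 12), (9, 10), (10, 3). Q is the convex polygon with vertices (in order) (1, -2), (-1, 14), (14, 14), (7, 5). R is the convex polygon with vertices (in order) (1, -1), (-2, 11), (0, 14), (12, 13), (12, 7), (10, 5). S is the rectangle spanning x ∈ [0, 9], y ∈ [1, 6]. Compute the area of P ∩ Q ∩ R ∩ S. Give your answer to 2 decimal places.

The intersection is the polygon with vertices (7,5), (3.571,1), (2.308,1), (1.154,6), (7.778,6).
By the shoelace formula its area is 19.88.

19.88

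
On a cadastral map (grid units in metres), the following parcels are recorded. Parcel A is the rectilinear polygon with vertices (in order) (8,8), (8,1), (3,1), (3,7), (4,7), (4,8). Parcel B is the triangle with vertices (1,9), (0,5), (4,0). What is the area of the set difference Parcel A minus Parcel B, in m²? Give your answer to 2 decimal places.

33.36

|Parcel A| = 34, |Parcel A∩Parcel B| = 0.6417.
|Parcel A ∖ Parcel B| = |Parcel A| − |Parcel A∩Parcel B| = 34 − 0.6417 = 33.36.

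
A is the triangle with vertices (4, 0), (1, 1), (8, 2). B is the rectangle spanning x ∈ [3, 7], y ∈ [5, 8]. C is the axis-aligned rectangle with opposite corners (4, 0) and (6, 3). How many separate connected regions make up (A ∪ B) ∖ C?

(A ∪ B) ∖ C splits into 3 disjoint pieces (area 2.1429, area 0.7143, area 12).

3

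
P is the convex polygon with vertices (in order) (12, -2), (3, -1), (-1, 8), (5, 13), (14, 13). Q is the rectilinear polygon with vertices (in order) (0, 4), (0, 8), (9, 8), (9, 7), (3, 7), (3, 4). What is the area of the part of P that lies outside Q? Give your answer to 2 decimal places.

|P| = 168.5, |P∩Q| = 17.3194.
|P ∖ Q| = |P| − |P∩Q| = 168.5 − 17.3194 = 151.18.

151.18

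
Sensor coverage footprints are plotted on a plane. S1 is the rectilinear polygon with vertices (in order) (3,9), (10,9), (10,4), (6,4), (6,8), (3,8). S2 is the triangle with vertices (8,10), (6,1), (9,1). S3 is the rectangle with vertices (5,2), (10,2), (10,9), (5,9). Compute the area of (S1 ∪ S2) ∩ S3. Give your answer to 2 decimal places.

25.67

|S1 ∪ S2| = 30.6667.
|(S1 ∪ S2) ∩ S3| = 25.67.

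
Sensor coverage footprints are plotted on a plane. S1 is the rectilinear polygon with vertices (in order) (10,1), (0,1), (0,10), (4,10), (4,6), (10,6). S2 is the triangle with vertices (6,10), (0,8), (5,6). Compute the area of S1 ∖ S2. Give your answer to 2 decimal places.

|S1| = 66, |S1∩S2| = 5.8667.
|S1 ∖ S2| = |S1| − |S1∩S2| = 66 − 5.8667 = 60.13.

60.13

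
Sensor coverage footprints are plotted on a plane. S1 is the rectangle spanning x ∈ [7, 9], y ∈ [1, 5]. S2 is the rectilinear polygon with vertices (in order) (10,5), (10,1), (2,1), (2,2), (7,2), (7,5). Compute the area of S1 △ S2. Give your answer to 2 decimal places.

9.00

|S1| = 8, |S2| = 17, |S1∩S2| = 8.
|S1 △ S2| = |S1| + |S2| − 2·|S1∩S2| = 8 + 17 − 16 = 9.00.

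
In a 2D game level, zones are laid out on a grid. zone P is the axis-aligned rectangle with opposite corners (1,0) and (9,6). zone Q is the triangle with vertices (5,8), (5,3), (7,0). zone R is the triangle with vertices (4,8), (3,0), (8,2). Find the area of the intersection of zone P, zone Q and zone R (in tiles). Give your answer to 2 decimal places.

The intersection is the polygon with vertices (6.636,1.454), (6.158,1.263), (5,3), (5,6), (5.333,6), (5.6,5.6).
By the shoelace formula its area is 4.08.

4.08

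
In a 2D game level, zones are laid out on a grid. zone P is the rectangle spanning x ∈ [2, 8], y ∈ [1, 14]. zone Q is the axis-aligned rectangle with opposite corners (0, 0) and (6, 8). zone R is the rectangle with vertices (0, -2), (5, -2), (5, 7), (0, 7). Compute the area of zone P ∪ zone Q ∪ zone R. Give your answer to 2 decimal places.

108.00

By inclusion–exclusion:
Individual areas: |zone P| = 78, |zone Q| = 48, |zone R| = 45.
|zone P∩zone Q|: x∈[2,6], y∈[1,8] → 4·7 = 28.
|zone P∩zone R|: x∈[2,5], y∈[1,7] → 3·6 = 18.
|zone Q∩zone R|: x∈[0,5], y∈[0,7] → 5·7 = 35.
|zone P∩zone Q∩zone R| = 18.
|zone P ∪ zone Q ∪ zone R| = 171 − 81 + 18 = 108.00.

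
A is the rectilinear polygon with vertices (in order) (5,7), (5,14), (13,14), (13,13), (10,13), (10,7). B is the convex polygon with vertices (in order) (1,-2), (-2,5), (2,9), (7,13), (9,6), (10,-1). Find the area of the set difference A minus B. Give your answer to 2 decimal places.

|A| = 38, |A∩B| = 15.5429.
|A ∖ B| = |A| − |A∩B| = 38 − 15.5429 = 22.46.

22.46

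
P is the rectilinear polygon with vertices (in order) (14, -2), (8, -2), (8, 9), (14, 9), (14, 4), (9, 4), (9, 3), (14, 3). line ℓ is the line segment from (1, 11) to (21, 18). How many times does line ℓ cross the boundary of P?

The segment lies entirely outside P and never meets its boundary.

0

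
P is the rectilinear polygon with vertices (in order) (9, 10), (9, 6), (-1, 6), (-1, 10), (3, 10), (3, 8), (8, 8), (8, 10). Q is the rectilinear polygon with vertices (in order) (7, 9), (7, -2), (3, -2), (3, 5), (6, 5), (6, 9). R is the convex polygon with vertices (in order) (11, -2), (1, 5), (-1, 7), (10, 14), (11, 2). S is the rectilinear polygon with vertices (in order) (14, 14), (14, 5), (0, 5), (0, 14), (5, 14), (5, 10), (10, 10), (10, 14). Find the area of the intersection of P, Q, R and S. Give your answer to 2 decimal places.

2.00

The intersection is the polygon with vertices (7,8), (7,6), (6,6), (6,8).
By the shoelace formula its area is 2.00.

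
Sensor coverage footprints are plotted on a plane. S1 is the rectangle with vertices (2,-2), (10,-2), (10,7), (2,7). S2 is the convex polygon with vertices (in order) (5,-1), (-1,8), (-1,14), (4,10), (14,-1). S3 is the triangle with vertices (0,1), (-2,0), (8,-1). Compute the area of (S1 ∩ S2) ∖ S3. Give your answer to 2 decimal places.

50.49

|S1 ∩ S2| = 51.3591.
|(S1 ∩ S2) ∩ S3| = 0.8679.
|(S1 ∩ S2) ∖ S3| = 51.3591 − 0.8679 = 50.49.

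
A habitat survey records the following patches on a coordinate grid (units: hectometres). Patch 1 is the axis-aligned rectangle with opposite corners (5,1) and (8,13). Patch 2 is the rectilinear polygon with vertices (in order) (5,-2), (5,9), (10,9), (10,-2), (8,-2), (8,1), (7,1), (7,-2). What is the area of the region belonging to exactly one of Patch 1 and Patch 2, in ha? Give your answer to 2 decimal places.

|Patch 1| = 36, |Patch 2| = 52, |Patch 1∩Patch 2| = 24.
|Patch 1 △ Patch 2| = |Patch 1| + |Patch 2| − 2·|Patch 1∩Patch 2| = 36 + 52 − 48 = 40.00.

40.00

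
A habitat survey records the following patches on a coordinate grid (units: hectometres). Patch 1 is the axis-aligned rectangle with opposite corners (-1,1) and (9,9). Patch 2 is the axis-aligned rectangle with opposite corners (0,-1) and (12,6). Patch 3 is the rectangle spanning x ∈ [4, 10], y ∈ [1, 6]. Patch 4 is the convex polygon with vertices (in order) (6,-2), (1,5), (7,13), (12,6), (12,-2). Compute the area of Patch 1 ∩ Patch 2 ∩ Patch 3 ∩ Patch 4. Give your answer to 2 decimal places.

25.00

The intersection is the polygon with vertices (4,6), (9,6), (9,1), (4,1).
By the shoelace formula its area is 25.00.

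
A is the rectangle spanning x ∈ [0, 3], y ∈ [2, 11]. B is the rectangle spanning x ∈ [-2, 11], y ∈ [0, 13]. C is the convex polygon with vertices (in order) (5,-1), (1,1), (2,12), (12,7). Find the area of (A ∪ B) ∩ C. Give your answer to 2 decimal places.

78.24

The region (A ∪ B) ∩ C is the polygon with vertices (11,5.857), (5.875,0), (3,0), (1,1), (2,12), (11,7.5).
By the shoelace formula its area is 78.24.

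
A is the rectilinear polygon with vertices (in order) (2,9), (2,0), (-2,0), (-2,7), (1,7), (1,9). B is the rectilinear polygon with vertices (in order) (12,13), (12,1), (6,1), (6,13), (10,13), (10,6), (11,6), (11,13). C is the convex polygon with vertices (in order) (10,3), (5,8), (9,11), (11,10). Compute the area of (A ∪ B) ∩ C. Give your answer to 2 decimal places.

|A ∪ B| = 95.
|(A ∪ B) ∩ C| = 21.02.

21.02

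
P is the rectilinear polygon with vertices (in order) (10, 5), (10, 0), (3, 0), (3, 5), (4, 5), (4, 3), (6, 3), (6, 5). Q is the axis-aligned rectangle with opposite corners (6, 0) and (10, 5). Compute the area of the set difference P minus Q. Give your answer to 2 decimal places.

11.00

|P| = 31, |P∩Q| = 20.
|P ∖ Q| = |P| − |P∩Q| = 31 − 20 = 11.00.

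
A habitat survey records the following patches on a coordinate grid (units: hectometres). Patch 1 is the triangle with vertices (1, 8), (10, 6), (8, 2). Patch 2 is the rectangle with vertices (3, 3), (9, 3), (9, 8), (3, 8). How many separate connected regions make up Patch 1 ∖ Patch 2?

Patch 1 ∖ Patch 2 splits into 3 disjoint pieces (area 1.2698, area 1.1111, area 0.8333).

3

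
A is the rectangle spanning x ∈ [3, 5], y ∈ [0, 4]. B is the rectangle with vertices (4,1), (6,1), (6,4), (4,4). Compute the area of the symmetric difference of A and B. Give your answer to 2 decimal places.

8.00

|A∩B|: x∈[4,5], y∈[1,4] → 1·3 = 3.
|A △ B| = |A| + |B| − 2·|A∩B| = 8 + 6 − 6 = 8.00.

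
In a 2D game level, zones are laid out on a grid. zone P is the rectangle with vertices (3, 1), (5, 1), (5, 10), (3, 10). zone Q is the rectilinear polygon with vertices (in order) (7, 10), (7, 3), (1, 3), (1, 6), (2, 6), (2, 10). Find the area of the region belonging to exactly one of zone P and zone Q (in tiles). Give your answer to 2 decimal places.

28.00

|zone P| = 18, |zone Q| = 38, |zone P∩zone Q| = 14.
|zone P △ zone Q| = |zone P| + |zone Q| − 2·|zone P∩zone Q| = 18 + 38 − 28 = 28.00.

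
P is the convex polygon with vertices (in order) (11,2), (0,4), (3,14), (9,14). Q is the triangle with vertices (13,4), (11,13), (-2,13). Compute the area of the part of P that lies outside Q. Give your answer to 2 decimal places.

|P| = 94, |P∩Q| = 35.9487.
|P ∖ Q| = |P| − |P∩Q| = 94 − 35.9487 = 58.05.

58.05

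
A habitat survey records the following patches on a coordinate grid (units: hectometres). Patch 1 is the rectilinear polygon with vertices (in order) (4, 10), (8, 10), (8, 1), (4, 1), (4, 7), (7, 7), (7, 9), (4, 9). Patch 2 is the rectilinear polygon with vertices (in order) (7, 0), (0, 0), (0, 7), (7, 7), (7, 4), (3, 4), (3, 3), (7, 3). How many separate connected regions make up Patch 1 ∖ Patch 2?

Patch 1 ∖ Patch 2 is a single connected region.

1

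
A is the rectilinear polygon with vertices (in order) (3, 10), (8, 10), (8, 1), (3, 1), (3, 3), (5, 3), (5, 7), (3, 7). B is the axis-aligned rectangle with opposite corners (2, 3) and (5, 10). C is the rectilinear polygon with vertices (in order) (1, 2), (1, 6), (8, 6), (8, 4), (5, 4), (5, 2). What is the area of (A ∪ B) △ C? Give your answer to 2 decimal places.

|A ∪ B| = 52.
|(A ∪ B) ∩ C| = 17.
|(A ∪ B) △ C| = 52 + 22 − 34 = 40.00.

40.00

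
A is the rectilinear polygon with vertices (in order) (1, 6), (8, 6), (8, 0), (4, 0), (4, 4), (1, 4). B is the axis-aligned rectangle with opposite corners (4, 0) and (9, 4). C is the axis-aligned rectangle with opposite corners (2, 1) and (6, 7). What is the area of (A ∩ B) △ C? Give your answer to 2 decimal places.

28.00

|A ∩ B| = 16.
|(A ∩ B) ∩ C| = 6.
|(A ∩ B) △ C| = 16 + 24 − 12 = 28.00.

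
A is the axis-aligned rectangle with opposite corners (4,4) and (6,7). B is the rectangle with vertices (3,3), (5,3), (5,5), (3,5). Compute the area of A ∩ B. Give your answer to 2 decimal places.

1.00

|A∩B|: x∈[4,5], y∈[4,5] → 1·1 = 1.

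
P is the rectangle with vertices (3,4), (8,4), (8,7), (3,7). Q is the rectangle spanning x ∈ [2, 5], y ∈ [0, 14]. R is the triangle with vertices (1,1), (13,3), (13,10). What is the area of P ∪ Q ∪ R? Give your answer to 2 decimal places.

By inclusion–exclusion:
Individual areas: |P| = 15, |Q| = 42, |R| = 42.
|P∩Q|: x∈[3,5], y∈[4,7] → 2·3 = 6.
|P∩R| = 3.375.
|Q∩R| = 4.375.
|P∩Q∩R| = 0.
|P ∪ Q ∪ R| = 99 − 13.75 + 0 = 85.25.

85.25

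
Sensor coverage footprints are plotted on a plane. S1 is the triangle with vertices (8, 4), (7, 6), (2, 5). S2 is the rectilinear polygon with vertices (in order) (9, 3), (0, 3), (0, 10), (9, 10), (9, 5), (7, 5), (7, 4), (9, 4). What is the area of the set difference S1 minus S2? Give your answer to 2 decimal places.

0.67

|S1| = 5.5, |S1∩S2| = 4.8333.
|S1 ∖ S2| = |S1| − |S1∩S2| = 5.5 − 4.8333 = 0.67.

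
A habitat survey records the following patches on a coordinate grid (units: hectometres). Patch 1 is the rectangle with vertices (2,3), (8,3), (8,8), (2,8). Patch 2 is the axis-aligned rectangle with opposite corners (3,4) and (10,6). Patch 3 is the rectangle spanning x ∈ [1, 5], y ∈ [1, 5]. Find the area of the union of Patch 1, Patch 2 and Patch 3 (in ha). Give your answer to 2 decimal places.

44.00

By inclusion–exclusion:
Individual areas: |Patch 1| = 30, |Patch 2| = 14, |Patch 3| = 16.
|Patch 1∩Patch 2|: x∈[3,8], y∈[4,6] → 5·2 = 10.
|Patch 1∩Patch 3|: x∈[2,5], y∈[3,5] → 3·2 = 6.
|Patch 2∩Patch 3|: x∈[3,5], y∈[4,5] → 2·1 = 2.
|Patch 1∩Patch 2∩Patch 3| = 2.
|Patch 1 ∪ Patch 2 ∪ Patch 3| = 60 − 18 + 2 = 44.00.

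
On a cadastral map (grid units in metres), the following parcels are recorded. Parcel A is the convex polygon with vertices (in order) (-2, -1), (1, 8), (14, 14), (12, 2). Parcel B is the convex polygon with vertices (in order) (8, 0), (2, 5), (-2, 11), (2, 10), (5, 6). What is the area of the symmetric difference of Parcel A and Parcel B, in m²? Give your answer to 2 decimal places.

119.01

|Parcel A| = 130.5, |Parcel B| = 28, |Parcel A∩Parcel B| = 19.743.
|Parcel A △ Parcel B| = |Parcel A| + |Parcel B| − 2·|Parcel A∩Parcel B| = 130.5 + 28 − 39.486 = 119.01.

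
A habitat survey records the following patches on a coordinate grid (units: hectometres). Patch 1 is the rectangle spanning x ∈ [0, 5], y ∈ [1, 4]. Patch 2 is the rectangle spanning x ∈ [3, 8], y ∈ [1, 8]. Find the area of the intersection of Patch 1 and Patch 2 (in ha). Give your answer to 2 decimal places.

|Patch 1∩Patch 2|: x∈[3,5], y∈[1,4] → 2·3 = 6.

6.00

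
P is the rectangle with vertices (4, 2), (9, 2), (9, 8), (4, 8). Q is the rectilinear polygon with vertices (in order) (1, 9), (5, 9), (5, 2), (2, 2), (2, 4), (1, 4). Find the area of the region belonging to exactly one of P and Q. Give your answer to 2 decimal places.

|P| = 30, |Q| = 26, |P∩Q| = 6.
|P △ Q| = |P| + |Q| − 2·|P∩Q| = 30 + 26 − 12 = 44.00.

44.00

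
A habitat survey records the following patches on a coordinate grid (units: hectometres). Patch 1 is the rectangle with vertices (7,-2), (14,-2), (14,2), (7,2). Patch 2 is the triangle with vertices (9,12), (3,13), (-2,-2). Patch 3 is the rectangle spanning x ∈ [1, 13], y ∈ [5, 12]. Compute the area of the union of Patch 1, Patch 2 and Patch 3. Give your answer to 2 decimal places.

By inclusion–exclusion:
Individual areas: |Patch 1| = 28, |Patch 2| = 47.5, |Patch 3| = 84.
|Patch 1∩Patch 2| = 0.
|Patch 1∩Patch 3| = 0 (no overlap).
|Patch 2∩Patch 3| = 32.5833.
|Patch 1∩Patch 2∩Patch 3| = 0.
|Patch 1 ∪ Patch 2 ∪ Patch 3| = 159.5 − 32.5833 + 0 = 126.92.

126.92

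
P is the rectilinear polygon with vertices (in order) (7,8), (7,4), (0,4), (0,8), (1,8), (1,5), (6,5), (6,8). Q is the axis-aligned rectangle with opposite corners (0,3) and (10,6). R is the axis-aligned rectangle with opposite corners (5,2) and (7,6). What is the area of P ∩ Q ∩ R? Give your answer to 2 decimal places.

3.00

The intersection is the polygon with vertices (5,4), (5,5), (6,5), (6,6), (7,6), (7,4).
By the shoelace formula its area is 3.00.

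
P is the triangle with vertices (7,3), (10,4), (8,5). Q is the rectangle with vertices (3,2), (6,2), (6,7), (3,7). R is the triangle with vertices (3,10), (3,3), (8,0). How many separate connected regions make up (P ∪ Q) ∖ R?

(P ∪ Q) ∖ R splits into 3 disjoint pieces (area 2.5, area 2.25, area 0.8333).

3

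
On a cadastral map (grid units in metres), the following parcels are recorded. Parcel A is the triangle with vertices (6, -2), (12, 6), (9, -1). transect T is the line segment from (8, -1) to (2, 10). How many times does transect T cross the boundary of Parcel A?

The segment meets the boundary at (7.474,-0.035).

1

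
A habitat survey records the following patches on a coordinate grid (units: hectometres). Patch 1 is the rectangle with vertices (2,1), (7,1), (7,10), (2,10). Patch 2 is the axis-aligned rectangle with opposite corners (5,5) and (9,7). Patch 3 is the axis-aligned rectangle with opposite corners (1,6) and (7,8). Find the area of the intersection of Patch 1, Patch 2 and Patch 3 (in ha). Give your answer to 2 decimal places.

The intersection is the polygon with vertices (5,7), (7,7), (7,6), (5,6).
By the shoelace formula its area is 2.00.

2.00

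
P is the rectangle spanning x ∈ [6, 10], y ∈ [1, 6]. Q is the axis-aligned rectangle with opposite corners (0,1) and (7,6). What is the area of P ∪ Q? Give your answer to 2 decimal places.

50.00

By inclusion–exclusion:
Individual areas: |P| = 20, |Q| = 35.
|P∩Q|: x∈[6,7], y∈[1,6] → 1·5 = 5.
|P ∪ Q| = 55 − 5 = 50.00.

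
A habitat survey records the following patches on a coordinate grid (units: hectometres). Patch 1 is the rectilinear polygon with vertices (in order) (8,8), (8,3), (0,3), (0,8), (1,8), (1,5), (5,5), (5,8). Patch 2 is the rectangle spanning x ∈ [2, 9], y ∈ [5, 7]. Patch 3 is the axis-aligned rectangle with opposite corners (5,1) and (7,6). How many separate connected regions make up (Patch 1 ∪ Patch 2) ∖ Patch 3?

(Patch 1 ∪ Patch 2) ∖ Patch 3 is a single connected region.

1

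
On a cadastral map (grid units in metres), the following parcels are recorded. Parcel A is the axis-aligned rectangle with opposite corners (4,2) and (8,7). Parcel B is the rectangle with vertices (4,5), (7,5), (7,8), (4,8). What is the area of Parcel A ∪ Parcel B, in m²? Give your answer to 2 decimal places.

23.00

By inclusion–exclusion:
Individual areas: |Parcel A| = 20, |Parcel B| = 9.
|Parcel A∩Parcel B|: x∈[4,7], y∈[5,7] → 3·2 = 6.
|Parcel A ∪ Parcel B| = 29 − 6 = 23.00.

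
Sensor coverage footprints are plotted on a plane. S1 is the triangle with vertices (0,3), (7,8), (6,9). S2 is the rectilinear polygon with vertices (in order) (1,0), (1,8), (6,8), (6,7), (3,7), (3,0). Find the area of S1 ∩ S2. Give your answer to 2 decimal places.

2.59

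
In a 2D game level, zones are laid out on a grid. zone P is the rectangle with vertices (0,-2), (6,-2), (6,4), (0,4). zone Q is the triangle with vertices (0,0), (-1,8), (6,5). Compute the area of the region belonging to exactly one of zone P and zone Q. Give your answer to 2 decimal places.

43.30

|zone P| = 36, |zone Q| = 26.5, |zone P∩zone Q| = 9.6.
|zone P △ zone Q| = |zone P| + |zone Q| − 2·|zone P∩zone Q| = 36 + 26.5 − 19.2 = 43.30.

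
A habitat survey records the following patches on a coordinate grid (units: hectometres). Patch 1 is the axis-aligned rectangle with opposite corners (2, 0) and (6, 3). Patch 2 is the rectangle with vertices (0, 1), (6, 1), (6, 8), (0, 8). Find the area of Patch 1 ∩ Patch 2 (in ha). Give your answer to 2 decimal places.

8.00

|Patch 1∩Patch 2|: x∈[2,6], y∈[1,3] → 4·2 = 8.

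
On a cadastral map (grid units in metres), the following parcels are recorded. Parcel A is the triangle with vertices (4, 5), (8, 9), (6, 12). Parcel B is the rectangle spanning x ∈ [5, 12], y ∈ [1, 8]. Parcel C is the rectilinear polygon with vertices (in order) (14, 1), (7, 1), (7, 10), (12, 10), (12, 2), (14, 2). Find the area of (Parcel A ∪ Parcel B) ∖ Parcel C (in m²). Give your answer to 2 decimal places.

|Parcel A ∪ Parcel B| = 57.
|(Parcel A ∪ Parcel B) ∩ Parcel C| = 36.1667.
|(Parcel A ∪ Parcel B) ∖ Parcel C| = 57 − 36.1667 = 20.83.

20.83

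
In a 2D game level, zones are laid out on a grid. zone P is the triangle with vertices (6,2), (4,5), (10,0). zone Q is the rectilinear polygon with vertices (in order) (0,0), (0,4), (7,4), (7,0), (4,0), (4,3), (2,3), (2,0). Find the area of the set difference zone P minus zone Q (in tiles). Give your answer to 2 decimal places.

|zone P| = 4, |zone P∩zone Q| = 2.2333.
|zone P ∖ zone Q| = |zone P| − |zone P∩zone Q| = 4 − 2.2333 = 1.77.

1.77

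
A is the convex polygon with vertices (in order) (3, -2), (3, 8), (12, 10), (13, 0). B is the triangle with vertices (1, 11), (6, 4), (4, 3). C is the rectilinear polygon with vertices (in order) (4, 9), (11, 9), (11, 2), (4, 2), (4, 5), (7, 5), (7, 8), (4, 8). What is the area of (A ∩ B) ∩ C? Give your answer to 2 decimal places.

The region (A ∩ B) ∩ C is the polygon with vertices (6,4), (4,3), (4,5), (5.286,5).
By the shoelace formula its area is 2.64.

2.64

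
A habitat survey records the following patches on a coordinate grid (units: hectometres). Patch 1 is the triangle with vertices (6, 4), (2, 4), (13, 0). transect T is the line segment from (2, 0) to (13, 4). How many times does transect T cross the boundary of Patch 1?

2

The segment meets the boundary at (8.722,2.444), (7.5,2).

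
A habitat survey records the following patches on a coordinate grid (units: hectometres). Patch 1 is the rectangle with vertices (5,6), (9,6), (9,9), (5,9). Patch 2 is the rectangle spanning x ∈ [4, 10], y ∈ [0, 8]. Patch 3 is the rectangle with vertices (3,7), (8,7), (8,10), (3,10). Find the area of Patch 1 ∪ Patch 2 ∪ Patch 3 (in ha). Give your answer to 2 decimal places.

60.00

By inclusion–exclusion:
Individual areas: |Patch 1| = 12, |Patch 2| = 48, |Patch 3| = 15.
|Patch 1∩Patch 2|: x∈[5,9], y∈[6,8] → 4·2 = 8.
|Patch 1∩Patch 3|: x∈[5,8], y∈[7,9] → 3·2 = 6.
|Patch 2∩Patch 3|: x∈[4,8], y∈[7,8] → 4·1 = 4.
|Patch 1∩Patch 2∩Patch 3| = 3.
|Patch 1 ∪ Patch 2 ∪ Patch 3| = 75 − 18 + 3 = 60.00.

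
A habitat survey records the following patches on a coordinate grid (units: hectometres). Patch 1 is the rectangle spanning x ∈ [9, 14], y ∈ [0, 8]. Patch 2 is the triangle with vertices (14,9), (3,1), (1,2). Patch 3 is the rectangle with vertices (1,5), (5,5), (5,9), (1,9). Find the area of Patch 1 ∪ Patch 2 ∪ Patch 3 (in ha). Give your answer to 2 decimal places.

By inclusion–exclusion:
Individual areas: |Patch 1| = 40, |Patch 2| = 13.5, |Patch 3| = 16.
|Patch 1∩Patch 2| = 2.1191.
|Patch 1∩Patch 3| = 0 (no overlap).
|Patch 2∩Patch 3| = 0.
|Patch 1∩Patch 2∩Patch 3| = 0.
|Patch 1 ∪ Patch 2 ∪ Patch 3| = 69.5 − 2.1191 + 0 = 67.38.

67.38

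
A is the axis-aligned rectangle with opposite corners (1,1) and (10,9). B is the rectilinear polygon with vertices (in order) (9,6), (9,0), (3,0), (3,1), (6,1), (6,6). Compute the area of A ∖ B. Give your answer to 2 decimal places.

57.00

|A| = 72, |A∩B| = 15.
|A ∖ B| = |A| − |A∩B| = 72 − 15 = 57.00.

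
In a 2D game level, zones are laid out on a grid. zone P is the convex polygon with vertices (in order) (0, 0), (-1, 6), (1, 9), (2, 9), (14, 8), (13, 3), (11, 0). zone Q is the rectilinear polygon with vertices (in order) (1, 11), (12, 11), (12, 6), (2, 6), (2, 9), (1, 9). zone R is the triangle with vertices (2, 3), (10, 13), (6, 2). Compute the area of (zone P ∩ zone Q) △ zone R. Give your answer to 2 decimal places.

|zone P ∩ zone Q| = 25.8333.
|(zone P ∩ zone Q) ∩ zone R| = 6.3674.
|(zone P ∩ zone Q) △ zone R| = 25.8333 + 24 − 12.7348 = 37.10.

37.10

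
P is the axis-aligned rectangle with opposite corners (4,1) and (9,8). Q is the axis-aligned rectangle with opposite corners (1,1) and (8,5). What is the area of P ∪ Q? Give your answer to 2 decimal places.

47.00

By inclusion–exclusion:
Individual areas: |P| = 35, |Q| = 28.
|P∩Q|: x∈[4,8], y∈[1,5] → 4·4 = 16.
|P ∪ Q| = 63 − 16 = 47.00.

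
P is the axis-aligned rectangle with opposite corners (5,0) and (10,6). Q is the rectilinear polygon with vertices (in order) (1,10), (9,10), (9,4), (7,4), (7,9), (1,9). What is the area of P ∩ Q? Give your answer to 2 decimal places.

4.00

The intersection is the polygon with vertices (9,6), (9,4), (7,4), (7,6).
By the shoelace formula its area is 4.00.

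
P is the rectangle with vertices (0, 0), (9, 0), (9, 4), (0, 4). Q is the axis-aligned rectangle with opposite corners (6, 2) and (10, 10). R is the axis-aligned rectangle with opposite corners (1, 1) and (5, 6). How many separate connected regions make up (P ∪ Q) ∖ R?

(P ∪ Q) ∖ R is a single connected region.

1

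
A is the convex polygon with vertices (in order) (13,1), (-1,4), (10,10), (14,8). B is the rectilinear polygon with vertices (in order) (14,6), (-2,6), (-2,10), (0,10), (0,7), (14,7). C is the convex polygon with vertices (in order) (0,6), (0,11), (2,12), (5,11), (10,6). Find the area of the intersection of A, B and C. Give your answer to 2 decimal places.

5.92

The intersection is the polygon with vertices (9,7), (10,6), (2.667,6), (4.5,7).
By the shoelace formula its area is 5.92.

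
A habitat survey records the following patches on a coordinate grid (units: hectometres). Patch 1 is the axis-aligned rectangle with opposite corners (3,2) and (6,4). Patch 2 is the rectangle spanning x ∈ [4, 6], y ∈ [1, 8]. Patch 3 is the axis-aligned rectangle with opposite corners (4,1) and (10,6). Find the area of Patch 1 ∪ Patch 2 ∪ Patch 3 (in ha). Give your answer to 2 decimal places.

36.00

By inclusion–exclusion:
Individual areas: |Patch 1| = 6, |Patch 2| = 14, |Patch 3| = 30.
|Patch 1∩Patch 2|: x∈[4,6], y∈[2,4] → 2·2 = 4.
|Patch 1∩Patch 3|: x∈[4,6], y∈[2,4] → 2·2 = 4.
|Patch 2∩Patch 3|: x∈[4,6], y∈[1,6] → 2·5 = 10.
|Patch 1∩Patch 2∩Patch 3| = 4.
|Patch 1 ∪ Patch 2 ∪ Patch 3| = 50 − 18 + 4 = 36.00.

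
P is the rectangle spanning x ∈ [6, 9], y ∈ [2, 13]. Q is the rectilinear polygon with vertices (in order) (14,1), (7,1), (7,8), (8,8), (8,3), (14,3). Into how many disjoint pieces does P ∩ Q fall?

1

P ∩ Q is a single connected region.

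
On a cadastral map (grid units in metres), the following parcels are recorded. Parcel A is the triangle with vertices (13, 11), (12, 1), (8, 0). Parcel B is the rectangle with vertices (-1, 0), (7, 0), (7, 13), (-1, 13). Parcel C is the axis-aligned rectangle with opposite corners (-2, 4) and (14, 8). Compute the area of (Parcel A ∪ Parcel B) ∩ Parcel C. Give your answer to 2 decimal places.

39.09

|Parcel A ∪ Parcel B| = 123.5.
|(Parcel A ∪ Parcel B) ∩ Parcel C| = 39.09.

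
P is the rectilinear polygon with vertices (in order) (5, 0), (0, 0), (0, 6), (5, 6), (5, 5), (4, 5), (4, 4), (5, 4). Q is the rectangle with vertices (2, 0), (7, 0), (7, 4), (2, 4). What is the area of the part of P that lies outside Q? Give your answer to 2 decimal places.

|P| = 29, |P∩Q| = 12.
|P ∖ Q| = |P| − |P∩Q| = 29 − 12 = 17.00.

17.00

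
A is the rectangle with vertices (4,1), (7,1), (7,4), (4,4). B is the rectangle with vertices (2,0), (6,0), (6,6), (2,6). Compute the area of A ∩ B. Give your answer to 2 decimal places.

|A∩B|: x∈[4,6], y∈[1,4] → 2·3 = 6.

6.00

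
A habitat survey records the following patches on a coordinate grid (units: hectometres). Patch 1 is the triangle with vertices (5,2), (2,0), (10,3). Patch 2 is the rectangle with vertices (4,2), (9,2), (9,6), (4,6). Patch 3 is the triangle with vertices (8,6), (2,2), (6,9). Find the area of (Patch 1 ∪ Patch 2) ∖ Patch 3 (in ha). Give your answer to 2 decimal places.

|Patch 1 ∪ Patch 2| = 22.4208.
|(Patch 1 ∪ Patch 2) ∩ Patch 3| = 5.2619.
|(Patch 1 ∪ Patch 2) ∖ Patch 3| = 22.4208 − 5.2619 = 17.16.

17.16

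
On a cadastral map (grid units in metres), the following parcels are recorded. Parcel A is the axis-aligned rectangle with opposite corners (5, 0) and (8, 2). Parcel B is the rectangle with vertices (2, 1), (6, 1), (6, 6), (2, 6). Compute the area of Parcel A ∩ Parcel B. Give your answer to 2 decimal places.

1.00

|Parcel A∩Parcel B|: x∈[5,6], y∈[1,2] → 1·1 = 1.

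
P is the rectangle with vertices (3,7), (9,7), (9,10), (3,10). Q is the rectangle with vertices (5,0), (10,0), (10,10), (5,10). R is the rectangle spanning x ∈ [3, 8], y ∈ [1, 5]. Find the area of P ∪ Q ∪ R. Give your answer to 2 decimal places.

64.00

By inclusion–exclusion:
Individual areas: |P| = 18, |Q| = 50, |R| = 20.
|P∩Q|: x∈[5,9], y∈[7,10] → 4·3 = 12.
|P∩R| = 0 (no overlap).
|Q∩R|: x∈[5,8], y∈[1,5] → 3·4 = 12.
|P∩Q∩R| = 0.
|P ∪ Q ∪ R| = 88 − 24 + 0 = 64.00.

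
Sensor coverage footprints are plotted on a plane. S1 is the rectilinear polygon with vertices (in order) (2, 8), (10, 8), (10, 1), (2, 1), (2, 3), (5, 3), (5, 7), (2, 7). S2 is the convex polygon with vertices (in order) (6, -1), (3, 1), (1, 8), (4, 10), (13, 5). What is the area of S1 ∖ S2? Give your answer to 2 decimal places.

|S1| = 44, |S1∩S2| = 39.781.
|S1 ∖ S2| = |S1| − |S1∩S2| = 44 − 39.781 = 4.22.

4.22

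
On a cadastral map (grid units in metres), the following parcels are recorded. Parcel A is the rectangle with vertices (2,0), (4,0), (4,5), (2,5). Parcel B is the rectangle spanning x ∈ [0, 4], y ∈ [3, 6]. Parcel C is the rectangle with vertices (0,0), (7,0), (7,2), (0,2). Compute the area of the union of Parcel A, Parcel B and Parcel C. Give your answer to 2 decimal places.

By inclusion–exclusion:
Individual areas: |Parcel A| = 10, |Parcel B| = 12, |Parcel C| = 14.
|Parcel A∩Parcel B|: x∈[2,4], y∈[3,5] → 2·2 = 4.
|Parcel A∩Parcel C|: x∈[2,4], y∈[0,2] → 2·2 = 4.
|Parcel B∩Parcel C| = 0 (no overlap).
|Parcel A∩Parcel B∩Parcel C| = 0.
|Parcel A ∪ Parcel B ∪ Parcel C| = 36 − 8 + 0 = 28.00.

28.00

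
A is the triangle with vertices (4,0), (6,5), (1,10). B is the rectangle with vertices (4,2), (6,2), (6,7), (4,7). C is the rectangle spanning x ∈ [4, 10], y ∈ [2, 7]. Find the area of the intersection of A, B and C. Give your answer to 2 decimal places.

The intersection is the polygon with vertices (4,2), (4,7), (6,5), (4.8,2).
By the shoelace formula its area is 6.20.

6.20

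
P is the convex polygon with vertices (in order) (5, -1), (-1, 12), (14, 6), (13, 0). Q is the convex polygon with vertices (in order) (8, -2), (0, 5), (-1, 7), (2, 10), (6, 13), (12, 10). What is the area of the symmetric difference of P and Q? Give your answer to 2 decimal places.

|P| = 103, |Q| = 106.5, |P∩Q| = 69.4412.
|P △ Q| = |P| + |Q| − 2·|P∩Q| = 103 + 106.5 − 138.8824 = 70.62.

70.62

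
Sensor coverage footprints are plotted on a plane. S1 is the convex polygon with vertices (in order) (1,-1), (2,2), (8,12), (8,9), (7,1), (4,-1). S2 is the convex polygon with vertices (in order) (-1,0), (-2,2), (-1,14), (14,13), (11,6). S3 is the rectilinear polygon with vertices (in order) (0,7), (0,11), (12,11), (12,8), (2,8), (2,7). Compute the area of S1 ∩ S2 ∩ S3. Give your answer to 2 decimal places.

4.44

The intersection is the polygon with vertices (7.4,11), (8,11), (8,9), (7.875,8), (5.6,8).
By the shoelace formula its area is 4.44.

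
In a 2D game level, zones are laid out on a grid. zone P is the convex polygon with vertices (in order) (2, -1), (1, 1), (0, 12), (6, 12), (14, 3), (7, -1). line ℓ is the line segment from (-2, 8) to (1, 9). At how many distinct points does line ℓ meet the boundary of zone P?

The segment meets the boundary at (0.294,8.765).

1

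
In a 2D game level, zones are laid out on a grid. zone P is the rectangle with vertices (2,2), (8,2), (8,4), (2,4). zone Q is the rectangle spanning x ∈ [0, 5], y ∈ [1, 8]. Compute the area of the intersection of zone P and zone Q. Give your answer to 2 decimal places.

6.00

|zone P∩zone Q|: x∈[2,5], y∈[2,4] → 3·2 = 6.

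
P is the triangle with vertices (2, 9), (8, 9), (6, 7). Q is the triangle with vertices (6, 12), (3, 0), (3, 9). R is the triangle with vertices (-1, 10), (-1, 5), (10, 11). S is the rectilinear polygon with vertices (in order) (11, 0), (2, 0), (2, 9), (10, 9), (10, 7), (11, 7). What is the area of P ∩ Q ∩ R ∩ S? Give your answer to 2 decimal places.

1.83

The intersection is the polygon with vertices (4.261,7.87), (3,8.5), (3,9), (5.25,9), (5.079,8.316).
By the shoelace formula its area is 1.83.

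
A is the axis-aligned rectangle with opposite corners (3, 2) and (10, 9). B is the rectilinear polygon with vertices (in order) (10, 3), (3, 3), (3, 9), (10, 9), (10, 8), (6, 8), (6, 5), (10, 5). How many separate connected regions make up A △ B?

A △ B splits into 2 disjoint pieces (area 7, area 12).

2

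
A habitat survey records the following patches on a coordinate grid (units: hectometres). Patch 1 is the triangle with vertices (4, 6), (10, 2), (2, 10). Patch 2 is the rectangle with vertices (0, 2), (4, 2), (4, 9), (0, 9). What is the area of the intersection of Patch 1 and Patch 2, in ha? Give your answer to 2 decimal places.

The intersection is the polygon with vertices (4,8), (4,6), (2.5,9), (3,9).
By the shoelace formula its area is 1.75.

1.75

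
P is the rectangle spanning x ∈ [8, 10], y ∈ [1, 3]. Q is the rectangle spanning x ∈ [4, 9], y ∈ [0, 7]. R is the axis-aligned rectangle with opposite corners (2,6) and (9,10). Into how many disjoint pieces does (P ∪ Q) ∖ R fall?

(P ∪ Q) ∖ R is a single connected region.

1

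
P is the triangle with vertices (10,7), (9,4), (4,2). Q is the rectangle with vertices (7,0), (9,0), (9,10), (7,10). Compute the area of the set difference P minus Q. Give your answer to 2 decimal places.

3.03

|P| = 6.5, |P∩Q| = 3.4667.
|P ∖ Q| = |P| − |P∩Q| = 6.5 − 3.4667 = 3.03.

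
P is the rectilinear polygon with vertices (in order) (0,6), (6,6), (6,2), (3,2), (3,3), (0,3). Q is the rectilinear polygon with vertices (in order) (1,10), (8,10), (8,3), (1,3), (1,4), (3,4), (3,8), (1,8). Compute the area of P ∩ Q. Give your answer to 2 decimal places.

11.00

The intersection is the polygon with vertices (6,6), (6,3), (3,3), (1,3), (1,4), (3,4), (3,6).
By the shoelace formula its area is 11.00.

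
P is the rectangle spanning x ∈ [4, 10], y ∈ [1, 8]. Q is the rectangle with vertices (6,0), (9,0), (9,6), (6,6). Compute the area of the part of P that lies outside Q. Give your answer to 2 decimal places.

|P∩Q|: x∈[6,9], y∈[1,6] → 3·5 = 15.
|P| = 42.
|P ∖ Q| = |P| − |P∩Q| = 42 − 15 = 27.00.

27.00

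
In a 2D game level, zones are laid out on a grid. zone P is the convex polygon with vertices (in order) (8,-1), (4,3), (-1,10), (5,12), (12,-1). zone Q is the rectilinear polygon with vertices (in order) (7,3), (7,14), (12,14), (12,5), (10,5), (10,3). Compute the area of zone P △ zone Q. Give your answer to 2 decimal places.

107.96

|zone P| = 72, |zone Q| = 51, |zone P∩zone Q| = 7.522.
|zone P △ zone Q| = |zone P| + |zone Q| − 2·|zone P∩zone Q| = 72 + 51 − 15.044 = 107.96.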